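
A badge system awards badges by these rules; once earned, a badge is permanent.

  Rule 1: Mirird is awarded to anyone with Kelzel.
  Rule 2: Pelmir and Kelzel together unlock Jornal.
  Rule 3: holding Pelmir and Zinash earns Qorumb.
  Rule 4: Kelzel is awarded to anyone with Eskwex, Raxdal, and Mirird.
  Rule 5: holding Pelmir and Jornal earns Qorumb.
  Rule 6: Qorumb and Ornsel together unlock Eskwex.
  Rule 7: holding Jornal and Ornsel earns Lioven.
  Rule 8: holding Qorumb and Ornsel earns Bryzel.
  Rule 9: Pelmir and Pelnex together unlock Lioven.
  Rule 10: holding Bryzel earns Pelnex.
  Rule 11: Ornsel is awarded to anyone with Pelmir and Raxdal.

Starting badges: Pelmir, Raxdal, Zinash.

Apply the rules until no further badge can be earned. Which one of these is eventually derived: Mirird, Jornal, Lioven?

Lioven

With Pelmir and Zinash, Qorumb is earned (Rule 3).
With Pelmir and Raxdal, Ornsel is earned (Rule 11).
With Qorumb and Ornsel, Bryzel is earned (Rule 8).
With Bryzel, Pelnex is earned (Rule 10).
With Pelmir and Pelnex, Lioven is earned (Rule 9).
Jornal would need Pelmir and Kelzel (Rule 2), but Kelzel is never earned. Mirird would need Kelzel (Rule 1), but Kelzel is never earned.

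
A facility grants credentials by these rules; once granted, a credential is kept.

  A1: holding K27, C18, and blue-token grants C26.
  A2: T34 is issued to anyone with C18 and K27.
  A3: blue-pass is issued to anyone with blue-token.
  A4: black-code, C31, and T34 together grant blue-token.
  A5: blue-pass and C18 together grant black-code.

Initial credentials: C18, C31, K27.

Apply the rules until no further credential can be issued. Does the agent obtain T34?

Holding C18 and K27 grants T34 (A2).

Yes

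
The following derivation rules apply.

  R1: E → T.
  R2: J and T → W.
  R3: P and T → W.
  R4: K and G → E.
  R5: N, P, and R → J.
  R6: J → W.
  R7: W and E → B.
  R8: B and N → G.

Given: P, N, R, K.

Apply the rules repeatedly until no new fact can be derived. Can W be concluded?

N, P, and R hold, so J follows (R5).
From J, R6 gives W.

Yes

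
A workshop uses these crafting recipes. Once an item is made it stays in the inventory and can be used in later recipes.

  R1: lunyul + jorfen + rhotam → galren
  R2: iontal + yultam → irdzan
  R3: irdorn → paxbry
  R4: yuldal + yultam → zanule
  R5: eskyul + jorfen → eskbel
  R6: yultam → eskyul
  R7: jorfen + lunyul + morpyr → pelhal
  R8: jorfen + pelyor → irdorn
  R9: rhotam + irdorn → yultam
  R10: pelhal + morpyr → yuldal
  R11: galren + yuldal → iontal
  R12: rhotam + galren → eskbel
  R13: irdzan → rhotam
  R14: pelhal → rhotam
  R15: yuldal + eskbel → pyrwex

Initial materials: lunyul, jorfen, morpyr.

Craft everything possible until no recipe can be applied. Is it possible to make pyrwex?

Yes

jorfen + lunyul + morpyr → pelhal (R7).
pelhal + morpyr → yuldal (R10).
Using R14, pelhal makes rhotam.
lunyul + jorfen + rhotam → galren (R1).
rhotam + galren → eskbel (R12).
yuldal + eskbel → pyrwex (R15).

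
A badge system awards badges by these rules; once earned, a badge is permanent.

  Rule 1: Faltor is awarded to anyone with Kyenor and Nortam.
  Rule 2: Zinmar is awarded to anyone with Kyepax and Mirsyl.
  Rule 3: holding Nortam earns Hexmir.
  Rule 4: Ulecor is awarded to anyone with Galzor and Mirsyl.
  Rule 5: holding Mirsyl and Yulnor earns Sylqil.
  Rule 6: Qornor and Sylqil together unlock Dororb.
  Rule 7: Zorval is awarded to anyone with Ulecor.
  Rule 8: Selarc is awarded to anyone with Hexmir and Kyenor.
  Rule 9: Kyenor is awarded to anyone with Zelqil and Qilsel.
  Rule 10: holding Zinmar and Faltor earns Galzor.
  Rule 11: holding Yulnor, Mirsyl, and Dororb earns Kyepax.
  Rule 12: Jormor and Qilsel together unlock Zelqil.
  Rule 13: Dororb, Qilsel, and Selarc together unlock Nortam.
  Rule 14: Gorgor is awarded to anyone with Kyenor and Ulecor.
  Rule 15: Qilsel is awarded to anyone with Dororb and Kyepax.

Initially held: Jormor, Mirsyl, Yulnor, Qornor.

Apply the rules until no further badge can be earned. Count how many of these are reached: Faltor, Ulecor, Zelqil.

1

With Mirsyl and Yulnor, Sylqil is earned (Rule 5).
With Qornor and Sylqil, Dororb is earned (Rule 6).
With Yulnor, Mirsyl, and Dororb, Kyepax is earned (Rule 11).
With Dororb and Kyepax, Qilsel is earned (Rule 15).
With Jormor and Qilsel, Zelqil is earned (Rule 12).
Faltor would need Kyenor and Nortam (Rule 1), but Nortam is never earned.
Ulecor would need Galzor and Mirsyl (Rule 4), but Galzor is never earned.
Zelqil: reached.
Reached: Zelqil — 1 of the 3.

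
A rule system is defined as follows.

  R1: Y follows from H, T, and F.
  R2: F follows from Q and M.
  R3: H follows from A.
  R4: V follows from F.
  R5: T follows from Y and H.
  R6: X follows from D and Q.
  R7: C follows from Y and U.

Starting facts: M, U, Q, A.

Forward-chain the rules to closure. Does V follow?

Q and M hold, so F follows (R2).
F holds, so V follows (R4).

Yes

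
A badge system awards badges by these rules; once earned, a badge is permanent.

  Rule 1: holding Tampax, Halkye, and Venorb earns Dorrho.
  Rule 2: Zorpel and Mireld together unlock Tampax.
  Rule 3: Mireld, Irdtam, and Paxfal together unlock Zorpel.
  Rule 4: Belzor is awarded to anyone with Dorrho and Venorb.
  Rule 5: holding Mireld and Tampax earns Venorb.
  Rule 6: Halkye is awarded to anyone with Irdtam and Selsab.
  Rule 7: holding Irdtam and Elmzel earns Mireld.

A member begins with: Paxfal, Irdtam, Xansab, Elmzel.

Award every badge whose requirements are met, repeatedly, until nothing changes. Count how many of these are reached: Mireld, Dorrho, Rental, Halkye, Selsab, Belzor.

1

With Irdtam and Elmzel, Mireld is earned (Rule 7).
Mireld: reached.
Dorrho would need Tampax, Halkye, and Venorb (Rule 1), but Halkye is never earned.
No rule produces Rental, and it is not given.
Halkye would need Irdtam and Selsab (Rule 6), but Selsab is never earned.
No rule produces Selsab, and it is not given.
Belzor would need Dorrho and Venorb (Rule 4), but Dorrho is never earned.
Reached: Mireld — 1 of the 6.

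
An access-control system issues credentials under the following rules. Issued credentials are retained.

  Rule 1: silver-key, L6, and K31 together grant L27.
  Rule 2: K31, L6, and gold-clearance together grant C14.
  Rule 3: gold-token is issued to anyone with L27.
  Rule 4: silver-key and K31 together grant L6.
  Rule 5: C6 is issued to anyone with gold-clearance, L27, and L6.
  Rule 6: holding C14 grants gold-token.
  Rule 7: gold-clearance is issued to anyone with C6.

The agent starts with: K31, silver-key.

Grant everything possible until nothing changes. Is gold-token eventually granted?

Yes

Holding silver-key and K31 grants L6 (Rule 4).
Holding silver-key, L6, and K31 grants L27 (Rule 1).
Holding L27 grants gold-token (Rule 3).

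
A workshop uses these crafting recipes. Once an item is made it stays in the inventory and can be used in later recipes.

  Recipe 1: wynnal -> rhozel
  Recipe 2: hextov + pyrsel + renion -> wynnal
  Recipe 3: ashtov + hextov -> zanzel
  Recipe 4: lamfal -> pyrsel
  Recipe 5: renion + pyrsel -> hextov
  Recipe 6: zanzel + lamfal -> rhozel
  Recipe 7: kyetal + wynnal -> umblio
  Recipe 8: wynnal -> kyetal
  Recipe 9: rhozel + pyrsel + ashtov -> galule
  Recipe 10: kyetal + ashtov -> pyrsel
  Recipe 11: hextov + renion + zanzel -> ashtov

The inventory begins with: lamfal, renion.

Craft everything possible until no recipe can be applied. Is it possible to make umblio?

Yes

lamfal -> pyrsel (Recipe 4).
Using Recipe 5, renion and pyrsel make hextov.
Using Recipe 2, hextov, pyrsel, and renion make wynnal.
Using Recipe 8, wynnal makes kyetal.
kyetal + wynnal -> umblio (Recipe 7).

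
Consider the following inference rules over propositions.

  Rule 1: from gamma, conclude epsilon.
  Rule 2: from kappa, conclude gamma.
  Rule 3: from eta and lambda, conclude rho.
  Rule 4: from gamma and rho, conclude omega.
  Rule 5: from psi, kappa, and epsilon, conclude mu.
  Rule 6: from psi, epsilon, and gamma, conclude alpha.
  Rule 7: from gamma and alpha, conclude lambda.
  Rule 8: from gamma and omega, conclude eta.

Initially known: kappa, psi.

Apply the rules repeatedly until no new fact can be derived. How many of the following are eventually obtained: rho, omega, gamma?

1

kappa holds, so gamma follows (Rule 2).
rho would need eta and lambda (Rule 3), but eta is never established.
omega would need gamma and rho (Rule 4), but rho is never established.
gamma: reached.
Reached: gamma — 1 of the 3.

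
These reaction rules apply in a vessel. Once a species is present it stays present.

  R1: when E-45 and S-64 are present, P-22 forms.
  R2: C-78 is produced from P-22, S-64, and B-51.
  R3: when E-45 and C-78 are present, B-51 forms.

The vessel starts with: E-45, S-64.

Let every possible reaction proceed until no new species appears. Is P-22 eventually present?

Yes

E-45 and S-64 present → P-22 forms (R1).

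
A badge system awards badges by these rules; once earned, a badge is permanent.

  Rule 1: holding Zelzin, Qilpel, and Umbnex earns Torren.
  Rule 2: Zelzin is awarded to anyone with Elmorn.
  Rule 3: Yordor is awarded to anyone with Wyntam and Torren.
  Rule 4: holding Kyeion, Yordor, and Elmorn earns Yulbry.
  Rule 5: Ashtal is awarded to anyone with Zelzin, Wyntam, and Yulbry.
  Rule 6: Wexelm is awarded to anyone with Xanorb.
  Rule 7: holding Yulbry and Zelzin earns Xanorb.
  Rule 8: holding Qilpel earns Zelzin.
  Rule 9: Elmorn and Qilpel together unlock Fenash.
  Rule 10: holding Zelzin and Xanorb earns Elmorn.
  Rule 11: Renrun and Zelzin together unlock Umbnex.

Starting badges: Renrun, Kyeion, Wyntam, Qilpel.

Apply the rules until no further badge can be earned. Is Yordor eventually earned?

With Qilpel, Zelzin is earned (Rule 8).
With Renrun and Zelzin, Umbnex is earned (Rule 11).
With Zelzin, Qilpel, and Umbnex, Torren is earned (Rule 1).
With Wyntam and Torren, Yordor is earned (Rule 3).

Yes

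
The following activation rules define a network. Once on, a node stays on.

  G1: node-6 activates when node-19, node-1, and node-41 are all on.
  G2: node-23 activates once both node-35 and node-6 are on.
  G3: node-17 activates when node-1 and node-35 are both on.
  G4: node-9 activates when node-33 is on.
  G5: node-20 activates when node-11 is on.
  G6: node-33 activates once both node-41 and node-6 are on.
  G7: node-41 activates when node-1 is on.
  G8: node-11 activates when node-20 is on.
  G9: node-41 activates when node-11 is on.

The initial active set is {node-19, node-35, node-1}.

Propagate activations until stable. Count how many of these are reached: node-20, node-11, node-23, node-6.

2

node-1 is on, so node-41 activates (G7).
node-19, node-1, and node-41 are on, so node-6 activates (G1).
G2: node-35 and node-6 on → node-23 on.
node-20 would need node-11 (G5), but node-11 never turns on.
node-11 would need node-20 (G8), but node-20 never turns on.
node-23: reached.
node-6: reached.
Reached: node-23 and node-6 — 2 of the 4.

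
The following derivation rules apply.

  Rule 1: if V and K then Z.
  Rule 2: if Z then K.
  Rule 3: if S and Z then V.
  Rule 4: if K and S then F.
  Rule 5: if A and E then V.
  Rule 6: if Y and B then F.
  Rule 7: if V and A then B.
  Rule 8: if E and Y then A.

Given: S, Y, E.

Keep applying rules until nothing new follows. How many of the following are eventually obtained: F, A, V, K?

3

E and Y hold, so A follows (Rule 8).
A and E hold, so V follows (Rule 5).
From V and A, Rule 7 gives B.
From Y and B, Rule 6 gives F.
F: reached.
A: reached.
V: reached.
K would need Z (Rule 2), but Z is never established.
Reached: F, A, and V — 3 of the 4.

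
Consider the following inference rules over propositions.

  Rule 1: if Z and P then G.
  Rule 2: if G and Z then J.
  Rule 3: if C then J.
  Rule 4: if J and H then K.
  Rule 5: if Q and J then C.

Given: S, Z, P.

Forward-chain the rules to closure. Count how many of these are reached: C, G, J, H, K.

From Z and P, Rule 1 gives G.
From G and Z, Rule 2 gives J.
C would need Q and J (Rule 5), but Q is never established.
G: reached.
J: reached.
No rule produces H, and it is not given.
K would need J and H (Rule 4), but H is never established.
Reached: G and J — 2 of the 5.

2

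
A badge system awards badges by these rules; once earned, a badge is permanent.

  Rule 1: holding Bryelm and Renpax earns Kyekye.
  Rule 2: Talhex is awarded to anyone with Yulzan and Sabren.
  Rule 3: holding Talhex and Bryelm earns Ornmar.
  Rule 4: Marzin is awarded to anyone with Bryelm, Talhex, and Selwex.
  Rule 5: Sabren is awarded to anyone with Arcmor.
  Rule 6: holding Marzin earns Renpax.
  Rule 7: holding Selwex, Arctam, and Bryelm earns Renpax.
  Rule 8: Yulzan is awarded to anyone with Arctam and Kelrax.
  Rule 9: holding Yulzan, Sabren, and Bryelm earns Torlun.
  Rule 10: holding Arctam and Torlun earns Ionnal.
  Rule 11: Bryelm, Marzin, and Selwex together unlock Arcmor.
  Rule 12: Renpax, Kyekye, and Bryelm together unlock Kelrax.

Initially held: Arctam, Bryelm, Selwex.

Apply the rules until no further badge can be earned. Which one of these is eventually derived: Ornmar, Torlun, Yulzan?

With Selwex, Arctam, and Bryelm, Renpax is earned (Rule 7).
With Bryelm and Renpax, Kyekye is earned (Rule 1).
With Renpax, Kyekye, and Bryelm, Kelrax is earned (Rule 12).
With Arctam and Kelrax, Yulzan is earned (Rule 8).
Ornmar would need Talhex and Bryelm (Rule 3), but Talhex is never earned. Torlun would need Yulzan, Sabren, and Bryelm (Rule 9), but Sabren is never earned.

Yulzan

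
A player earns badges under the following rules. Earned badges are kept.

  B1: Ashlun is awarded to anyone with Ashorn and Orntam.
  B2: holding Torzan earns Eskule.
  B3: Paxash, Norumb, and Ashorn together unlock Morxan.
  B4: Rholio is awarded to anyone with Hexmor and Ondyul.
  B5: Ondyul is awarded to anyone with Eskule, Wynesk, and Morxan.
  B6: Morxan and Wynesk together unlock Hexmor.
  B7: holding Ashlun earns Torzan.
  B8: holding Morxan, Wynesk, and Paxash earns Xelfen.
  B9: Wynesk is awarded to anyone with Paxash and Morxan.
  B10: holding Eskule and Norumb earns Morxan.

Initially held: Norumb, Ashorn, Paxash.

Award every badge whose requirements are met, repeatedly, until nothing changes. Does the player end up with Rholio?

No

Rholio would need Hexmor and Ondyul (B4), but Ondyul is never earned.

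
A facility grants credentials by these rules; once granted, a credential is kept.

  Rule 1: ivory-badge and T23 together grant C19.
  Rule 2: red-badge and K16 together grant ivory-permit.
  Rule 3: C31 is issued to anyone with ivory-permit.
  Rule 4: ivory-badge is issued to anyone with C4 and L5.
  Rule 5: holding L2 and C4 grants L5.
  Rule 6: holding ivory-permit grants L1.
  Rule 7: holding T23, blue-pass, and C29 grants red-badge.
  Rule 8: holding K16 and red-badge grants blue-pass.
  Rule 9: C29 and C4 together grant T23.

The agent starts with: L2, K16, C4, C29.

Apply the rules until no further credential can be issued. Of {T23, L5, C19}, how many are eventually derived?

3

Holding C29 and C4 grants T23 (Rule 9).
Holding L2 and C4 grants L5 (Rule 5).
Holding C4 and L5 grants ivory-badge (Rule 4).
Holding ivory-badge and T23 grants C19 (Rule 1).
T23: reached.
L5: reached.
C19: reached.
All 3 are reached.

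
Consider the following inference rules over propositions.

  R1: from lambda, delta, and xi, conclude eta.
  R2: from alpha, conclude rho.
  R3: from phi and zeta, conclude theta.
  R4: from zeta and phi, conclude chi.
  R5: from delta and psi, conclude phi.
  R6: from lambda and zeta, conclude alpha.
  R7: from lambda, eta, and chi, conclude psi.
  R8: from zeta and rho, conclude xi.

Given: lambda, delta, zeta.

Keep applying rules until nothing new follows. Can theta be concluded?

theta would need phi and zeta (R3), but phi is never established.

No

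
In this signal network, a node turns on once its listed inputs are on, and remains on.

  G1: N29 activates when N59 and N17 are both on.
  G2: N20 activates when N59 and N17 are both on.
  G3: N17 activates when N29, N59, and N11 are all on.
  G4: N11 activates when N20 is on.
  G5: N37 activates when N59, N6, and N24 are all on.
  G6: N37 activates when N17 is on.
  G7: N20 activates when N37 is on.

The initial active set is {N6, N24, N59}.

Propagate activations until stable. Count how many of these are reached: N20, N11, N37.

3

G5: N59, N6, and N24 on → N37 on.
G7: N37 on → N20 on.
N20 is on, so N11 activates (G4).
N20: reached.
N11: reached.
N37: reached.
All 3 are reached.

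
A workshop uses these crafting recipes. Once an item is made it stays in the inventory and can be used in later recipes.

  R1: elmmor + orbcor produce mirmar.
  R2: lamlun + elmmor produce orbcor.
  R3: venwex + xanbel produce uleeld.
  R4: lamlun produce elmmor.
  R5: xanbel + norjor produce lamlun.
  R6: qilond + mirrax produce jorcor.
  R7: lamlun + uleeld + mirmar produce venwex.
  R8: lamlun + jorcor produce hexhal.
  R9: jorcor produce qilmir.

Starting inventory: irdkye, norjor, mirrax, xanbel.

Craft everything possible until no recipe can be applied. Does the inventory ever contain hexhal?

hexhal would need lamlun and jorcor (R8), but jorcor is never obtained.

No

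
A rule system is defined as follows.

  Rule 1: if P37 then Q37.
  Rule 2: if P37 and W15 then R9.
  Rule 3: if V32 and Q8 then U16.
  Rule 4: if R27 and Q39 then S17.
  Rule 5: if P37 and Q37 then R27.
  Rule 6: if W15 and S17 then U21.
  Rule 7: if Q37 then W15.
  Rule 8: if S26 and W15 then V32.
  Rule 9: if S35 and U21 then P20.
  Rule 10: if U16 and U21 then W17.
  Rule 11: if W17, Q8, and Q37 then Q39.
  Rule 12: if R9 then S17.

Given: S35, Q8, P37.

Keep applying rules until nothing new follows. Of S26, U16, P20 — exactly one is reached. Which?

P37 holds, so Q37 follows (Rule 1).
Q37 holds, so W15 follows (Rule 7).
P37 and W15 hold, so R9 follows (Rule 2).
From R9, Rule 12 gives S17.
W15 and S17 hold, so U21 follows (Rule 6).
S35 and U21 hold, so P20 follows (Rule 9).
U16 would need V32 and Q8 (Rule 3), but V32 is never established. No rule produces S26, and it is not given.

P20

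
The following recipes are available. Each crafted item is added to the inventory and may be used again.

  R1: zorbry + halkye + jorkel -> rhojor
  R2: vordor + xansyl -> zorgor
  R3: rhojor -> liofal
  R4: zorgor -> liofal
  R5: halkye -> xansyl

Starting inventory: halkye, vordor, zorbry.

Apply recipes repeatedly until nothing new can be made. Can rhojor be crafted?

No

rhojor would need zorbry, halkye, and jorkel (R1), but jorkel is never obtained.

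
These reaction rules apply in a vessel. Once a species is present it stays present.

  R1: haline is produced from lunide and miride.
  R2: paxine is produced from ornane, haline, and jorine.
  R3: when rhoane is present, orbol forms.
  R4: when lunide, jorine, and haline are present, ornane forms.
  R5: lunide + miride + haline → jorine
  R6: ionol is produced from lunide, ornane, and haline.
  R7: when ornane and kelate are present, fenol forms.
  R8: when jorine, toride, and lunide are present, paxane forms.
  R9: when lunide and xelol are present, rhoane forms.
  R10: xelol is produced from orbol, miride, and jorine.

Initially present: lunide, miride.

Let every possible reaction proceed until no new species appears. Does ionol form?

Yes

lunide and miride present → haline forms (R1).
lunide, miride, and haline present → jorine forms (R5).
lunide, jorine, and haline present → ornane forms (R4).
lunide, ornane, and haline present → ionol forms (R6).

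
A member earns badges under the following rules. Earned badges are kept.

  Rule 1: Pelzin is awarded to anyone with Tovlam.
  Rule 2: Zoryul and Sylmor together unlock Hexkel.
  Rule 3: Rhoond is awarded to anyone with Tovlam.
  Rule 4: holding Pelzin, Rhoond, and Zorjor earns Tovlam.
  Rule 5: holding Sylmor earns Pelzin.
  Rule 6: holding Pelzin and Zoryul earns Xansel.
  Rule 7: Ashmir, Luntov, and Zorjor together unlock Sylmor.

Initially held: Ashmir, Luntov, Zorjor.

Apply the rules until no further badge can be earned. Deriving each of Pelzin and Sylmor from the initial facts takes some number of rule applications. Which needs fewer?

Sylmor: With Ashmir, Luntov, and Zorjor, Sylmor is earned (Rule 7). [1 rule application]
Pelzin: With Ashmir, Luntov, and Zorjor, Sylmor is earned (Rule 7). With Sylmor, Pelzin is earned (Rule 5). [2 rule applications]
Sylmor needs fewer.

Sylmor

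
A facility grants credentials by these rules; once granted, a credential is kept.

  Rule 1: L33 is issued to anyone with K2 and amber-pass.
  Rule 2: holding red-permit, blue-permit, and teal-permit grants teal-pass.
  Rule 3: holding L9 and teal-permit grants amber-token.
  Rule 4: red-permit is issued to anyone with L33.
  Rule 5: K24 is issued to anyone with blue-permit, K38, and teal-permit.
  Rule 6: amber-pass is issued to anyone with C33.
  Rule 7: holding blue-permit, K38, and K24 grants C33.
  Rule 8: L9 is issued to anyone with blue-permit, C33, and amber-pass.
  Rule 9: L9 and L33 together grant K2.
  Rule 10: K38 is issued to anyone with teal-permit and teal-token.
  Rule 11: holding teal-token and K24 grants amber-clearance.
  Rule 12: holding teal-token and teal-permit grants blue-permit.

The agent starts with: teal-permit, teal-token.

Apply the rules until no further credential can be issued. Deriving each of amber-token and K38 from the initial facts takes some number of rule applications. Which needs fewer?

K38

K38: Holding teal-permit and teal-token grants K38 (Rule 10). [1 rule application]
amber-token: Holding teal-token and teal-permit grants blue-permit (Rule 12). Holding teal-permit and teal-token grants K38 (Rule 10). Holding blue-permit, K38, and teal-permit grants K24 (Rule 5). Holding blue-permit, K38, and K24 grants C33 (Rule 7). Holding C33 grants amber-pass (Rule 6). Holding blue-permit, C33, and amber-pass grants L9 (Rule 8). Holding L9 and teal-permit grants amber-token (Rule 3). [7 rule applications]
K38 needs fewer.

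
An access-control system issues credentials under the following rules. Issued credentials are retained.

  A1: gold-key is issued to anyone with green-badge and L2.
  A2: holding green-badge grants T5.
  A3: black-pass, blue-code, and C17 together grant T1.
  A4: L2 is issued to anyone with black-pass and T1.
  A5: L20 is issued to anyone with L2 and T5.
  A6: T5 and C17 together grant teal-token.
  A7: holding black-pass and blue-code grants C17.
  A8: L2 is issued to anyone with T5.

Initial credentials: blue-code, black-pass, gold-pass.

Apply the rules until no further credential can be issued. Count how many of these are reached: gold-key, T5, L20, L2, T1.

Holding black-pass and blue-code grants C17 (A7).
Holding black-pass, blue-code, and C17 grants T1 (A3).
Holding black-pass and T1 grants L2 (A4).
gold-key would need green-badge and L2 (A1), but green-badge is never granted.
T5 would need green-badge (A2), but green-badge is never granted.
L20 would need L2 and T5 (A5), but T5 is never granted.
L2: reached.
T1: reached.
Reached: L2 and T1 — 2 of the 5.

2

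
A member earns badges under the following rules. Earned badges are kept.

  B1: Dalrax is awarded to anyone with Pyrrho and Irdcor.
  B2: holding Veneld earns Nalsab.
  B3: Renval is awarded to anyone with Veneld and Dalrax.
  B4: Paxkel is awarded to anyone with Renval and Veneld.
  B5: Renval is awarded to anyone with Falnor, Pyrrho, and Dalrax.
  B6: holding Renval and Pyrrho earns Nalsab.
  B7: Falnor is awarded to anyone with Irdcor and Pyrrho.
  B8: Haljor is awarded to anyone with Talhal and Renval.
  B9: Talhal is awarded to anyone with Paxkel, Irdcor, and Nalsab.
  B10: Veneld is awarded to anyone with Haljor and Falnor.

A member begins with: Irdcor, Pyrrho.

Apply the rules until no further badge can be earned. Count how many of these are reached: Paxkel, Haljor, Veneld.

0

Paxkel would need Renval and Veneld (B4), but Veneld is never earned.
Haljor would need Talhal and Renval (B8), but Talhal is never earned.
Veneld would need Haljor and Falnor (B10), but Haljor is never earned.
None of the 3 are reached.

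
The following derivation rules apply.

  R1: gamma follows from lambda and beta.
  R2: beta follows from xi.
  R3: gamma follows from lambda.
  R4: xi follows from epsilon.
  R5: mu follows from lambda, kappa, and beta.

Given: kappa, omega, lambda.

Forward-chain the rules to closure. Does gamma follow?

From lambda, R3 gives gamma.

Yes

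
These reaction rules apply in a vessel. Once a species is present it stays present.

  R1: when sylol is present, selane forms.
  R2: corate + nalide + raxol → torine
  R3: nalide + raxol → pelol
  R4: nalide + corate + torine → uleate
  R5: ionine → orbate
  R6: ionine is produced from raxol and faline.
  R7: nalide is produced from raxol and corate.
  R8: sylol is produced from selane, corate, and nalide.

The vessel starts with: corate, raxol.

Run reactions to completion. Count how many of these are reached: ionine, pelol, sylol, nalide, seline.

raxol and corate present → nalide forms (R7).
nalide and raxol present → pelol forms (R3).
ionine would need raxol and faline (R6), but faline never forms.
pelol: reached.
sylol would need selane, corate, and nalide (R8), but selane never forms.
nalide: reached.
No rule produces seline, and it is not given.
Reached: pelol and nalide — 2 of the 5.

2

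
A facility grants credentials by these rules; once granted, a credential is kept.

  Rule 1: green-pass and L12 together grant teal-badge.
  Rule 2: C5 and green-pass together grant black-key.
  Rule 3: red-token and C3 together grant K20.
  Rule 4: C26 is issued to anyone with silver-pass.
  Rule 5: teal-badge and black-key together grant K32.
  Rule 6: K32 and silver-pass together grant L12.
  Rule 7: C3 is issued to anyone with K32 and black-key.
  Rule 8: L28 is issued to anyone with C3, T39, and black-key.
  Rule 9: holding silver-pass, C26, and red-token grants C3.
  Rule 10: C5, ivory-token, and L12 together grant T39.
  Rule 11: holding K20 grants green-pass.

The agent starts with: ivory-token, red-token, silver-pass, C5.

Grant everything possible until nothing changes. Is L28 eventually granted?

L28 would need C3, T39, and black-key (Rule 8), but T39 is never granted.

No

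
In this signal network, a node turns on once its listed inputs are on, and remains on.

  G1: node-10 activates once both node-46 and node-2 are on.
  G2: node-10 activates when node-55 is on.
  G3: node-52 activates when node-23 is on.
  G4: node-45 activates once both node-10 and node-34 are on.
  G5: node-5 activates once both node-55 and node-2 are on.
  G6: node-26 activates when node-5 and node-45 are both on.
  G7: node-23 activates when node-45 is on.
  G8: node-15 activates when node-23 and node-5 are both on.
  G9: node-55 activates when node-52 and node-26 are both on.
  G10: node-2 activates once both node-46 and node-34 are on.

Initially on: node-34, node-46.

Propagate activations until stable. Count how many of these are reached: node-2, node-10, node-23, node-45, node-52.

node-46 and node-34 are on, so node-2 activates (G10).
G1: node-46 and node-2 on → node-10 on.
G4: node-10 and node-34 on → node-45 on.
G7: node-45 on → node-23 on.
node-23 is on, so node-52 activates (G3).
node-2: reached.
node-10: reached.
node-23: reached.
node-45: reached.
node-52: reached.
All 5 are reached.

5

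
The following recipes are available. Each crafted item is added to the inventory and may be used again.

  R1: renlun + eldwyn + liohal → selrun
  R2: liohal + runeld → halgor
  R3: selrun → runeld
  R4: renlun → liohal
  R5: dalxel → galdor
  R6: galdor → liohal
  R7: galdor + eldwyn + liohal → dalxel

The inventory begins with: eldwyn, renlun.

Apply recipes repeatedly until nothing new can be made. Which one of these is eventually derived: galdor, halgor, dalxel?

Using R4, renlun makes liohal.
renlun + eldwyn + liohal → selrun (R1).
selrun → runeld (R3).
liohal + runeld → halgor (R2).
dalxel would need galdor, eldwyn, and liohal (R7), but galdor is never obtained. galdor would need dalxel (R5), but dalxel is never obtained.

halgor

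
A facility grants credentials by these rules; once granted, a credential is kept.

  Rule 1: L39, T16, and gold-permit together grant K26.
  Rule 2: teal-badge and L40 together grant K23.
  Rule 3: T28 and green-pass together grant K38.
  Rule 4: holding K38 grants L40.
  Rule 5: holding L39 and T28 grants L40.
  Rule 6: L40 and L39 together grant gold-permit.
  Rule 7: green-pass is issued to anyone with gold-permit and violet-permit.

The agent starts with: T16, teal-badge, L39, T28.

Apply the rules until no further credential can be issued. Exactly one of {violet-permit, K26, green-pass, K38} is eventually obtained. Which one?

Holding L39 and T28 grants L40 (Rule 5).
Holding L40 and L39 grants gold-permit (Rule 6).
Holding L39, T16, and gold-permit grants K26 (Rule 1).
No rule produces violet-permit, and it is not given. K38 would need T28 and green-pass (Rule 3), but green-pass is never granted. green-pass would need gold-permit and violet-permit (Rule 7), but violet-permit is never granted.

K26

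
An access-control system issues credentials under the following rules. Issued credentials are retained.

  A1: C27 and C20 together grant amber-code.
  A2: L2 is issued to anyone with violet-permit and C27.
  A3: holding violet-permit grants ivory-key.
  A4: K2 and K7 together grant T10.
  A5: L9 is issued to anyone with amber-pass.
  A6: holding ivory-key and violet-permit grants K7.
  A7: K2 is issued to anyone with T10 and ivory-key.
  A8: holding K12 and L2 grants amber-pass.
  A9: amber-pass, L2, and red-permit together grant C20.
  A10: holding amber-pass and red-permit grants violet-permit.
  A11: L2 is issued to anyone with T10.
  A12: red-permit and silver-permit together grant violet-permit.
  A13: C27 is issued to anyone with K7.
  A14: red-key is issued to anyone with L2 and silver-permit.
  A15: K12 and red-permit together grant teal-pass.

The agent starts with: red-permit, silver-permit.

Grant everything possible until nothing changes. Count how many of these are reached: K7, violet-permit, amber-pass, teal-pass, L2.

3

Holding red-permit and silver-permit grants violet-permit (A12).
Holding violet-permit grants ivory-key (A3).
Holding ivory-key and violet-permit grants K7 (A6).
Holding K7 grants C27 (A13).
Holding violet-permit and C27 grants L2 (A2).
K7: reached.
violet-permit: reached.
amber-pass would need K12 and L2 (A8), but K12 is never granted.
teal-pass would need K12 and red-permit (A15), but K12 is never granted.
L2: reached.
Reached: K7, violet-permit, and L2 — 3 of the 5.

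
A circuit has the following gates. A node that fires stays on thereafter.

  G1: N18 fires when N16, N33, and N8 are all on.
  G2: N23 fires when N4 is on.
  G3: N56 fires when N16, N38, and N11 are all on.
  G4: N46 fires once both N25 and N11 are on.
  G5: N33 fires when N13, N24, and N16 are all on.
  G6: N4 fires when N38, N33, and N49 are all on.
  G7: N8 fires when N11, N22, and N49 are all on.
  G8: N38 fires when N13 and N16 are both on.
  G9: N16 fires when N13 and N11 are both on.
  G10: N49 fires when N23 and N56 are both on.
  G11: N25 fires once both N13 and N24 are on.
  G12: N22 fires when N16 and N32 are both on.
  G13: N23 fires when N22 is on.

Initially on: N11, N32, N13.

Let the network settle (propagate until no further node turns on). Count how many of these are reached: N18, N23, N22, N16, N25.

G9: N13 and N11 on → N16 on.
N16 and N32 are on, so N22 fires (G12).
G13: N22 on → N23 on.
N18 would need N16, N33, and N8 (G1), but N33 never turns on.
N23: reached.
N22: reached.
N16: reached.
N25 would need N13 and N24 (G11), but N24 never turns on.
Reached: N23, N22, and N16 — 3 of the 5.

3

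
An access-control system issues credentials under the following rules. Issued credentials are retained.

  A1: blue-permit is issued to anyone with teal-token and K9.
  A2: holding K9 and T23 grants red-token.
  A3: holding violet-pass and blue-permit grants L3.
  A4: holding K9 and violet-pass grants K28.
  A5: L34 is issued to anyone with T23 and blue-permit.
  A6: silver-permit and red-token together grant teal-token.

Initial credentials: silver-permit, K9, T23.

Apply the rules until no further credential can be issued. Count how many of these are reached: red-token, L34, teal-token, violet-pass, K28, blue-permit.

4

Holding K9 and T23 grants red-token (A2).
Holding silver-permit and red-token grants teal-token (A6).
Holding teal-token and K9 grants blue-permit (A1).
Holding T23 and blue-permit grants L34 (A5).
red-token: reached.
L34: reached.
teal-token: reached.
No rule produces violet-pass, and it is not given.
K28 would need K9 and violet-pass (A4), but violet-pass is never granted.
blue-permit: reached.
Reached: red-token, L34, teal-token, and blue-permit — 4 of the 6.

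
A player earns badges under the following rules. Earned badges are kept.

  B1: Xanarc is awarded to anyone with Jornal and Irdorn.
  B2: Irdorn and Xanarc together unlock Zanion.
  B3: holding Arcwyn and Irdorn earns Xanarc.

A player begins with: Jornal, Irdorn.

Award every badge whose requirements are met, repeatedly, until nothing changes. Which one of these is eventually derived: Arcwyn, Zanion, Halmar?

Zanion

With Jornal and Irdorn, Xanarc is earned (B1).
With Irdorn and Xanarc, Zanion is earned (B2).
No rule produces Arcwyn, and it is not given. No rule produces Halmar, and it is not given.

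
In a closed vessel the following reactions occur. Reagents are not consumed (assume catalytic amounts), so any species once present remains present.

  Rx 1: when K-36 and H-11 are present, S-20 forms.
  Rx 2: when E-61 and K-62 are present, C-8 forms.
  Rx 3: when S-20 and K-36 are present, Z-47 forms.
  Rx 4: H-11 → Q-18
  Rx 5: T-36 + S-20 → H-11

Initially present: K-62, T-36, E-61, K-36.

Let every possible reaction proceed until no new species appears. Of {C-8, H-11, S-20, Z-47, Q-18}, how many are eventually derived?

1

E-61 and K-62 present → C-8 forms (Rx 2).
C-8: reached.
H-11 would need T-36 and S-20 (Rx 5), but S-20 never forms.
S-20 would need K-36 and H-11 (Rx 1), but H-11 never forms.
Z-47 would need S-20 and K-36 (Rx 3), but S-20 never forms.
Q-18 would need H-11 (Rx 4), but H-11 never forms.
Reached: C-8 — 1 of the 5.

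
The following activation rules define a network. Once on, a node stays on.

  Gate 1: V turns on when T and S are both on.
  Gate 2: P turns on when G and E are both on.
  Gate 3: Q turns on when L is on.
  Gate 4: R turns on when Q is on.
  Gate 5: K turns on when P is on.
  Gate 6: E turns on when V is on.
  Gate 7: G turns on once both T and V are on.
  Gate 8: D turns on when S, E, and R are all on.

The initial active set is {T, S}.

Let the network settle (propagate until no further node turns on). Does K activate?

Gate 1: T and S on → V on.
V is on, so E turns on (Gate 6).
T and V are on, so G turns on (Gate 7).
Gate 2: G and E on → P on.
P is on, so K turns on (Gate 5).

Yes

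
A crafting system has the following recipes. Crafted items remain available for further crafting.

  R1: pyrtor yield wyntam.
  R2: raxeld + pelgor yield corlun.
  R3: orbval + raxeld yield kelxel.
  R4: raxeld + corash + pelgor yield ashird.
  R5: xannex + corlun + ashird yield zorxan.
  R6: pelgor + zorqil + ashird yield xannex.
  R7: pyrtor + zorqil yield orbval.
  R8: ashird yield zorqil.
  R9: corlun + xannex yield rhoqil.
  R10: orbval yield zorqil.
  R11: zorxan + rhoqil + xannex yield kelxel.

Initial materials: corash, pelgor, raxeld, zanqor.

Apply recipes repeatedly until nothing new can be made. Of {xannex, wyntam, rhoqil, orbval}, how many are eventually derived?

2

raxeld + corash + pelgor → ashird (R4).
Using R2, raxeld and pelgor make corlun.
ashird → zorqil (R8).
Using R6, pelgor, zorqil, and ashird make xannex.
Using R9, corlun and xannex make rhoqil.
xannex: reached.
wyntam would need pyrtor (R1), but pyrtor is never obtained.
rhoqil: reached.
orbval would need pyrtor and zorqil (R7), but pyrtor is never obtained.
Reached: xannex and rhoqil — 2 of the 4.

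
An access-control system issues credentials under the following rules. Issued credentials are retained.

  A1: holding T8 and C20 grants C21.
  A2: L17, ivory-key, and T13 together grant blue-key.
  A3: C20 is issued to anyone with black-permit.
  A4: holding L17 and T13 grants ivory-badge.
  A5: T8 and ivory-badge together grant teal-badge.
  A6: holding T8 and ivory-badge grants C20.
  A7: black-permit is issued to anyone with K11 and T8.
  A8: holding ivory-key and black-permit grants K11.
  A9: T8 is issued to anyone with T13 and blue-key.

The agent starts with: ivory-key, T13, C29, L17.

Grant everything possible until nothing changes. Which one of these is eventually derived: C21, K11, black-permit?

C21

Holding L17, ivory-key, and T13 grants blue-key (A2).
Holding L17 and T13 grants ivory-badge (A4).
Holding T13 and blue-key grants T8 (A9).
Holding T8 and ivory-badge grants C20 (A6).
Holding T8 and C20 grants C21 (A1).
black-permit would need K11 and T8 (A7), but K11 is never granted. K11 would need ivory-key and black-permit (A8), but black-permit is never granted.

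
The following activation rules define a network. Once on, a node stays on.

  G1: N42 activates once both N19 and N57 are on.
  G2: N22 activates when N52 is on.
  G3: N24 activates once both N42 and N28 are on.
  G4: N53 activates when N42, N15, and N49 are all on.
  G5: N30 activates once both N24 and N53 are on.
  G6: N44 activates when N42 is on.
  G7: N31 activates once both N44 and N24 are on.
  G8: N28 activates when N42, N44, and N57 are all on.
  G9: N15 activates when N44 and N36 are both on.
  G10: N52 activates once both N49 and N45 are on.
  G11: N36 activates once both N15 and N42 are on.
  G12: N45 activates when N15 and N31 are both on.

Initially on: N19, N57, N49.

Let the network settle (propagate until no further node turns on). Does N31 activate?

G1: N19 and N57 on → N42 on.
G6: N42 on → N44 on.
N42, N44, and N57 are on, so N28 activates (G8).
N42 and N28 are on, so N24 activates (G3).
N44 and N24 are on, so N31 activates (G7).

Yes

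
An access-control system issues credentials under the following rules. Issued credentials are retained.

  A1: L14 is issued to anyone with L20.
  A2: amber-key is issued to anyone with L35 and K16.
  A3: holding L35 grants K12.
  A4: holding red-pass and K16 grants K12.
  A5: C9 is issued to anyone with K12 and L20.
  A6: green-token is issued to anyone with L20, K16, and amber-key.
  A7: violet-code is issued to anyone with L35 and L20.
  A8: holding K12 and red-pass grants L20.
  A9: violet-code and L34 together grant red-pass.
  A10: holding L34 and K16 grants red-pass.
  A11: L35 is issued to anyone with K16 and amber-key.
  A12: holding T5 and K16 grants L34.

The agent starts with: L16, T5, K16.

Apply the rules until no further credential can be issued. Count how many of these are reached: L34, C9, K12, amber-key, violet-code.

Holding T5 and K16 grants L34 (A12).
Holding L34 and K16 grants red-pass (A10).
Holding red-pass and K16 grants K12 (A4).
Holding K12 and red-pass grants L20 (A8).
Holding K12 and L20 grants C9 (A5).
L34: reached.
C9: reached.
K12: reached.
amber-key would need L35 and K16 (A2), but L35 is never granted.
violet-code would need L35 and L20 (A7), but L35 is never granted.
Reached: L34, C9, and K12 — 3 of the 5.

3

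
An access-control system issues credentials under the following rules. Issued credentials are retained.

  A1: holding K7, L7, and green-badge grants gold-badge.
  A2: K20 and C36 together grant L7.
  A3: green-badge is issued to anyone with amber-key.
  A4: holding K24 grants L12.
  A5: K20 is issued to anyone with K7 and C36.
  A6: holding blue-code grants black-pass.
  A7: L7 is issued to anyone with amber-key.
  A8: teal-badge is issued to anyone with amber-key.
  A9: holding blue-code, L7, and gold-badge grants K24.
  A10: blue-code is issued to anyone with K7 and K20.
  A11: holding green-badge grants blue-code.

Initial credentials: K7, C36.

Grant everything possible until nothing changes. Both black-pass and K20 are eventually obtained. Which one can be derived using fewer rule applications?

K20: Holding K7 and C36 grants K20 (A5). [1 rule application]
black-pass: Holding K7 and C36 grants K20 (A5). Holding K7 and K20 grants blue-code (A10). Holding blue-code grants black-pass (A6). [3 rule applications]
K20 needs fewer.

K20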